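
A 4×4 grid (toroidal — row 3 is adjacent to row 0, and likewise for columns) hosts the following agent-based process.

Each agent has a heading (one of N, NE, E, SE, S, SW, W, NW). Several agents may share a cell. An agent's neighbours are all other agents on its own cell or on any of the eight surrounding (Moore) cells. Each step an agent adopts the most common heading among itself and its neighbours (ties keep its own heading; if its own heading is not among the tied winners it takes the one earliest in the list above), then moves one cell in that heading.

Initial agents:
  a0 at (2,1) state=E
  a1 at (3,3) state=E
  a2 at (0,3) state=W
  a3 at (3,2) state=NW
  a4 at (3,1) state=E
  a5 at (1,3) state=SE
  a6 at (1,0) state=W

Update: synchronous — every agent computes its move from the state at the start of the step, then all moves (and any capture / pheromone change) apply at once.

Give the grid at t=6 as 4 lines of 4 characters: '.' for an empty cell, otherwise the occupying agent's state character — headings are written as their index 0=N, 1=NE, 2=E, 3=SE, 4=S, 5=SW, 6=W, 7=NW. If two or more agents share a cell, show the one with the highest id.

.6..
.66.
...2
22.2

t=1: a0@(2,2):E a1@(3,0):E a2@(0,2):W a3@(3,3):E a4@(3,2):E a5@(1,2):W a6@(1,3):W
t=2: a0@(2,3):E a1@(3,1):E a2@(0,1):W a3@(3,0):E a4@(3,3):E a5@(1,1):W a6@(1,2):W
t=3: a0@(2,0):E a1@(3,2):E a2@(0,0):W a3@(3,1):E a4@(3,0):E a5@(1,0):W a6@(1,1):W
t=4: a0@(2,1):E a1@(3,3):E a2@(0,3):W a3@(3,2):E a4@(3,1):E a5@(1,3):W a6@(1,0):W
t=5: a0@(2,2):E a1@(3,0):E a2@(0,2):W a3@(3,3):E a4@(3,2):E a5@(1,2):W a6@(1,3):W
t=6: a0@(2,3):E a1@(3,1):E a2@(0,1):W a3@(3,0):E a4@(3,3):E a5@(1,1):W a6@(1,2):W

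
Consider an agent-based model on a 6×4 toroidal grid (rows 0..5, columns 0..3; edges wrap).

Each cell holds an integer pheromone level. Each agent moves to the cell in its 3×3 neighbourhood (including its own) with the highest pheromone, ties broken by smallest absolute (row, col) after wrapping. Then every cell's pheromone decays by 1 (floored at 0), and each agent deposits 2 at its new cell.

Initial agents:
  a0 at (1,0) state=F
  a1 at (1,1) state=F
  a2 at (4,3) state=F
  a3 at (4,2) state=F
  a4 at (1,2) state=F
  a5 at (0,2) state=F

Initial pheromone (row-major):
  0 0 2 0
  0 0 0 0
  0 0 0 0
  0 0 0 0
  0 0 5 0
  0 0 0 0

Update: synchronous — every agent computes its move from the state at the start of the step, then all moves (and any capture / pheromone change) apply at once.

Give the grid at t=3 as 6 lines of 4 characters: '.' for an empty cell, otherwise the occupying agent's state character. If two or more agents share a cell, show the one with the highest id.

F.F.
....
....
....
..F.
....

t=1: a0@(0,0) a1@(0,2) a2@(4,2) a3@(4,2) a4@(0,2) a5@(0,2) | pheromone: 2 0 7 0 / 0 0 0 0 / 0 0 0 0 / 0 0 0 0 / 0 0 8 0 / 0 0 0 0
t=2: a0@(0,0) a1@(0,2) a2@(4,2) a3@(4,2) a4@(0,2) a5@(0,2) | pheromone: 3 0 12 0 / 0 0 0 0 / 0 0 0 0 / 0 0 0 0 / 0 0 11 0 / 0 0 0 0
t=3: a0@(0,0) a1@(0,2) a2@(4,2) a3@(4,2) a4@(0,2) a5@(0,2) | pheromone: 4 0 17 0 / 0 0 0 0 / 0 0 0 0 / 0 0 0 0 / 0 0 14 0 / 0 0 0 0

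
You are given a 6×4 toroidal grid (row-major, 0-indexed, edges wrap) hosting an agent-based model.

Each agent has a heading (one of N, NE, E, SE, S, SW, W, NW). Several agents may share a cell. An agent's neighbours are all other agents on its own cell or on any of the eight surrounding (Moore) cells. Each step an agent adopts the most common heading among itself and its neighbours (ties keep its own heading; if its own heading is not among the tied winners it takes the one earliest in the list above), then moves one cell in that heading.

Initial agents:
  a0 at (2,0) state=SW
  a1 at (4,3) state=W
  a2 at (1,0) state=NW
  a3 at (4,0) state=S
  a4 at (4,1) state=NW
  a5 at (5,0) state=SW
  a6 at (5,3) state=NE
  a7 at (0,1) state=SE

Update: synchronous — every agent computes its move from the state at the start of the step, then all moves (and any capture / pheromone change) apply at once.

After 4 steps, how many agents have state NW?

2

t=1: a0@(3,3):SW a1@(4,2):W a2@(0,3):NW a3@(5,0):S a4@(3,0):NW a5@(0,3):SW a6@(4,0):NE a7@(1,2):SE
t=2: a0@(4,2):SW a1@(4,1):W a2@(5,2):NW a3@(0,0):S a4@(2,3):NW a5@(1,2):SW a6@(3,1):NE a7@(2,3):SE
t=3: a0@(5,1):SW a1@(4,0):W a2@(4,1):NW a3@(1,0):S a4@(1,2):NW a5@(2,1):SW a6@(2,2):NE a7@(3,0):SE
t=4: a0@(0,0):SW a1@(4,3):W a2@(3,0):NW a3@(2,0):S a4@(0,1):NW a5@(3,0):SW a6@(1,3):NE a7@(4,1):SE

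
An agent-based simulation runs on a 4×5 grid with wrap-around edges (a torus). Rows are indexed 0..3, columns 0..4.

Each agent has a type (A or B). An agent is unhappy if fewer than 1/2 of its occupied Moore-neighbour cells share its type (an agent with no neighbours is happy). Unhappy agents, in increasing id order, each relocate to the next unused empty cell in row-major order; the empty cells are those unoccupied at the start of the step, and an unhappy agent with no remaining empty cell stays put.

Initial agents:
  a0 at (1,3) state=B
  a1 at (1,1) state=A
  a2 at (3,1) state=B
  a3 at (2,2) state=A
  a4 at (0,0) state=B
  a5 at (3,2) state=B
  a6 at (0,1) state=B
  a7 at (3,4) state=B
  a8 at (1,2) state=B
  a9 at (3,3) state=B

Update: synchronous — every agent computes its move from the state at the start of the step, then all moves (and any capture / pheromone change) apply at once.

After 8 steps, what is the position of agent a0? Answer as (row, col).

(0, 4)

t=1: a0@(1,3):B a1@(0,2):A a2@(3,1):B a3@(0,3):A a4@(0,0):B a5@(3,2):B a6@(0,1):B a7@(3,4):B a8@(1,2):B a9@(3,3):B
t=2: a0@(0,4):B a1@(1,0):A a2@(3,1):B a3@(1,1):A a4@(0,0):B a5@(3,2):B a6@(0,1):B a7@(3,4):B a8@(1,2):B a9@(3,3):B
t=3: a0@(0,4):B a1@(0,2):A a2@(3,1):B a3@(0,3):A a4@(0,0):B a5@(3,2):B a6@(0,1):B a7@(3,4):B a8@(1,2):B a9@(3,3):B
t=4: a0@(0,4):B a1@(1,0):A a2@(3,1):B a3@(1,1):A a4@(0,0):B a5@(3,2):B a6@(0,1):B a7@(3,4):B a8@(1,3):B a9@(3,3):B
t=5: a0@(0,4):B a1@(0,2):A a2@(3,1):B a3@(0,3):A a4@(0,0):B a5@(3,2):B a6@(0,1):B a7@(3,4):B a8@(1,3):B a9@(3,3):B
t=6: a0@(0,4):B a1@(1,0):A a2@(3,1):B a3@(1,1):A a4@(0,0):B a5@(3,2):B a6@(0,1):B a7@(3,4):B a8@(1,2):B a9@(3,3):B
t=7: a0@(0,4):B a1@(0,2):A a2@(3,1):B a3@(0,3):A a4@(0,0):B a5@(3,2):B a6@(0,1):B a7@(3,4):B a8@(1,2):B a9@(3,3):B
t=8: a0@(0,4):B a1@(1,0):A a2@(3,1):B a3@(1,1):A a4@(0,0):B a5@(3,2):B a6@(0,1):B a7@(3,4):B a8@(1,3):B a9@(3,3):B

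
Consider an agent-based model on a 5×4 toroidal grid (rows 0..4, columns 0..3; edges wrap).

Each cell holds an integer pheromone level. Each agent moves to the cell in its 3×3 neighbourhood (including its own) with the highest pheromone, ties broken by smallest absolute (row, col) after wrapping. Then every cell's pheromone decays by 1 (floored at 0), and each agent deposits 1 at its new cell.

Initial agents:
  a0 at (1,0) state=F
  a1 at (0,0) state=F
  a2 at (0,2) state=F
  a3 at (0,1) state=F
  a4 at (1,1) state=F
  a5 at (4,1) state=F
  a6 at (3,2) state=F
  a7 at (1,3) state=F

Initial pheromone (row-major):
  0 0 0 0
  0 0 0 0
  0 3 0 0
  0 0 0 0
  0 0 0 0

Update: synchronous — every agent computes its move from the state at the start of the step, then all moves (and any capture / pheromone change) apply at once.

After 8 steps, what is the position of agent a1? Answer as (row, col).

t=1: a0@(2,1) a1@(0,0) a2@(0,1) a3@(0,0) a4@(2,1) a5@(0,0) a6@(2,1) a7@(0,0) | pheromone: 4 1 0 0 / 0 0 0 0 / 0 5 0 0 / 0 0 0 0 / 0 0 0 0
t=2: a0@(2,1) a1@(0,0) a2@(0,0) a3@(0,0) a4@(2,1) a5@(0,0) a6@(2,1) a7@(0,0) | pheromone: 8 0 0 0 / 0 0 0 0 / 0 7 0 0 / 0 0 0 0 / 0 0 0 0
t=3: a0@(2,1) a1@(0,0) a2@(0,0) a3@(0,0) a4@(2,1) a5@(0,0) a6@(2,1) a7@(0,0) | pheromone: 12 0 0 0 / 0 0 0 0 / 0 9 0 0 / 0 0 0 0 / 0 0 0 0
t=4: a0@(2,1) a1@(0,0) a2@(0,0) a3@(0,0) a4@(2,1) a5@(0,0) a6@(2,1) a7@(0,0) | pheromone: 16 0 0 0 / 0 0 0 0 / 0 11 0 0 / 0 0 0 0 / 0 0 0 0
t=5: a0@(2,1) a1@(0,0) a2@(0,0) a3@(0,0) a4@(2,1) a5@(0,0) a6@(2,1) a7@(0,0) | pheromone: 20 0 0 0 / 0 0 0 0 / 0 13 0 0 / 0 0 0 0 / 0 0 0 0
t=6: a0@(2,1) a1@(0,0) a2@(0,0) a3@(0,0) a4@(2,1) a5@(0,0) a6@(2,1) a7@(0,0) | pheromone: 24 0 0 0 / 0 0 0 0 / 0 15 0 0 / 0 0 0 0 / 0 0 0 0
t=7: a0@(2,1) a1@(0,0) a2@(0,0) a3@(0,0) a4@(2,1) a5@(0,0) a6@(2,1) a7@(0,0) | pheromone: 28 0 0 0 / 0 0 0 0 / 0 17 0 0 / 0 0 0 0 / 0 0 0 0
t=8: a0@(2,1) a1@(0,0) a2@(0,0) a3@(0,0) a4@(2,1) a5@(0,0) a6@(2,1) a7@(0,0) | pheromone: 32 0 0 0 / 0 0 0 0 / 0 19 0 0 / 0 0 0 0 / 0 0 0 0

(0, 0)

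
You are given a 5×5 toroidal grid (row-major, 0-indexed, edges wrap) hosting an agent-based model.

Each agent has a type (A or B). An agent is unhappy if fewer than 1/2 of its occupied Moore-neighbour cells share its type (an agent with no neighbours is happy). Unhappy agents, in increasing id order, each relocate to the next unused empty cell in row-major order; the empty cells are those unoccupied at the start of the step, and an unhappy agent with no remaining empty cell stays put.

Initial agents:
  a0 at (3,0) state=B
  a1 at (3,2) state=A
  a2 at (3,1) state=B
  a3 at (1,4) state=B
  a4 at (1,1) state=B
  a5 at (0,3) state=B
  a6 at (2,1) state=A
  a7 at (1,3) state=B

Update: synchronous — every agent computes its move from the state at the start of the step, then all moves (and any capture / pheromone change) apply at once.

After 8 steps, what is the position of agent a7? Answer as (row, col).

t=1: a0@(3,0):B a1@(3,2):A a2@(0,0):B a3@(1,4):B a4@(0,1):B a5@(0,3):B a6@(0,2):A a7@(1,3):B
t=2: a0@(3,0):B a1@(3,2):A a2@(0,0):B a3@(1,4):B a4@(0,1):B a5@(0,3):B a6@(0,4):A a7@(1,3):B
t=3: a0@(3,0):B a1@(3,2):A a2@(0,0):B a3@(1,4):B a4@(0,1):B a5@(0,3):B a6@(0,2):A a7@(1,3):B
t=4: a0@(3,0):B a1@(3,2):A a2@(0,0):B a3@(1,4):B a4@(0,1):B a5@(0,3):B a6@(0,4):A a7@(1,3):B
t=5: a0@(3,0):B a1@(3,2):A a2@(0,0):B a3@(1,4):B a4@(0,1):B a5@(0,3):B a6@(0,2):A a7@(1,3):B
t=6: a0@(3,0):B a1@(3,2):A a2@(0,0):B a3@(1,4):B a4@(0,1):B a5@(0,3):B a6@(0,4):A a7@(1,3):B
t=7: a0@(3,0):B a1@(3,2):A a2@(0,0):B a3@(1,4):B a4@(0,1):B a5@(0,3):B a6@(0,2):A a7@(1,3):B
t=8: a0@(3,0):B a1@(3,2):A a2@(0,0):B a3@(1,4):B a4@(0,1):B a5@(0,3):B a6@(0,4):A a7@(1,3):B

(1, 3)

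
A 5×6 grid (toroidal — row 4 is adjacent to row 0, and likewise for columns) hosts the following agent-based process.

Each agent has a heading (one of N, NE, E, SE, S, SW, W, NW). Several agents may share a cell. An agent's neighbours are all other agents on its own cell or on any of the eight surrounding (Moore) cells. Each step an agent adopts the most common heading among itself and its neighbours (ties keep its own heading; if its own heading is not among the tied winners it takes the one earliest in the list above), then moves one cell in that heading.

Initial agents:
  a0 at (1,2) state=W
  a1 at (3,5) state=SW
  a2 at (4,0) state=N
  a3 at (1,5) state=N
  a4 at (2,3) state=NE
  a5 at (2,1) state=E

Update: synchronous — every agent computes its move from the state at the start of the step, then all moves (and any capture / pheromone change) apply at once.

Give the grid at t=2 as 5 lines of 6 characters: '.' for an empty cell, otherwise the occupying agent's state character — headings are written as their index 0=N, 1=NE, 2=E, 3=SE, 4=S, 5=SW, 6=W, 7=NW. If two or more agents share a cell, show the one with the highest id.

t=1: a0@(1,1):W a1@(4,4):SW a2@(3,0):N a3@(0,5):N a4@(1,4):NE a5@(2,2):E
t=2: a0@(1,0):W a1@(0,3):SW a2@(2,0):N a3@(4,5):N a4@(0,5):NE a5@(2,3):E

...5.1
6.....
0..2..
......
.....0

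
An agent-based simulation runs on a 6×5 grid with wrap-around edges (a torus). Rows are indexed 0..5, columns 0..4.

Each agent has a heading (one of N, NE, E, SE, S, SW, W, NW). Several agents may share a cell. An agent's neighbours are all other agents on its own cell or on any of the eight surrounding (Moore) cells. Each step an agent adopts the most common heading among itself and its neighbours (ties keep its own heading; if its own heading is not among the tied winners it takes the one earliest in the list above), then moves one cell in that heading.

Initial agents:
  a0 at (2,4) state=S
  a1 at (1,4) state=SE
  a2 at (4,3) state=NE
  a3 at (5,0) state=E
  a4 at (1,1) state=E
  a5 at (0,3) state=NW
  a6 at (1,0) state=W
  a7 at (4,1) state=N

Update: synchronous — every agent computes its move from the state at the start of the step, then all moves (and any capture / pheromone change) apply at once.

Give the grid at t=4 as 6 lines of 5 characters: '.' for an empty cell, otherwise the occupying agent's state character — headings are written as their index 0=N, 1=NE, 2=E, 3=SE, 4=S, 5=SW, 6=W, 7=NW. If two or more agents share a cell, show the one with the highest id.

t=1: a0@(3,4):S a1@(2,0):SE a2@(3,4):NE a3@(5,1):E a4@(1,2):E a5@(5,2):NW a6@(1,4):W a7@(3,1):N
t=2: a0@(4,4):S a1@(3,1):SE a2@(2,0):NE a3@(5,2):E a4@(1,3):E a5@(4,1):NW a6@(1,3):W a7@(2,1):N
t=3: a0@(5,4):S a1@(4,2):SE a2@(1,1):NE a3@(5,3):E a4@(1,4):E a5@(3,0):NW a6@(1,2):W a7@(1,1):N
t=4: a0@(0,4):S a1@(5,3):SE a2@(0,2):NE a3@(5,4):E a4@(1,0):E a5@(2,4):NW a6@(1,1):W a7@(0,1):N

.01.4
26...
....7
.....
.....
...32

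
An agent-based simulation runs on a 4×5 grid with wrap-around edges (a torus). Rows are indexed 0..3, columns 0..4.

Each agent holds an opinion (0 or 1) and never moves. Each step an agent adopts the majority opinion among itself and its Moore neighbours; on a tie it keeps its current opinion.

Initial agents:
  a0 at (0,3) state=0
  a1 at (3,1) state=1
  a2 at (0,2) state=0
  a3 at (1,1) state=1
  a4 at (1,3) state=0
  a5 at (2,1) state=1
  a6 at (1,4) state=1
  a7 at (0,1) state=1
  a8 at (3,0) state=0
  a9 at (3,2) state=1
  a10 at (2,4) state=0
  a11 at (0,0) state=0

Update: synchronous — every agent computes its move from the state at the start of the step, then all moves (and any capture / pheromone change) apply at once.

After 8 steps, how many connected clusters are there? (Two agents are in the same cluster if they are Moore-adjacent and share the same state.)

2

t=1: a0@(0,3):0 a1@(3,1):1 a2@(0,2):1 a3@(1,1):1 a4@(1,3):0 a5@(2,1):1 a6@(1,4):0 a7@(0,1):1 a8@(3,0):0 a9@(3,2):1 a10@(2,4):0 a11@(0,0):1
t=2: a0@(0,3):0 a1@(3,1):1 a2@(0,2):1 a3@(1,1):1 a4@(1,3):0 a5@(2,1):1 a6@(1,4):0 a7@(0,1):1 a8@(3,0):1 a9@(3,2):1 a10@(2,4):0 a11@(0,0):1
t=3: (unchanged — steady state)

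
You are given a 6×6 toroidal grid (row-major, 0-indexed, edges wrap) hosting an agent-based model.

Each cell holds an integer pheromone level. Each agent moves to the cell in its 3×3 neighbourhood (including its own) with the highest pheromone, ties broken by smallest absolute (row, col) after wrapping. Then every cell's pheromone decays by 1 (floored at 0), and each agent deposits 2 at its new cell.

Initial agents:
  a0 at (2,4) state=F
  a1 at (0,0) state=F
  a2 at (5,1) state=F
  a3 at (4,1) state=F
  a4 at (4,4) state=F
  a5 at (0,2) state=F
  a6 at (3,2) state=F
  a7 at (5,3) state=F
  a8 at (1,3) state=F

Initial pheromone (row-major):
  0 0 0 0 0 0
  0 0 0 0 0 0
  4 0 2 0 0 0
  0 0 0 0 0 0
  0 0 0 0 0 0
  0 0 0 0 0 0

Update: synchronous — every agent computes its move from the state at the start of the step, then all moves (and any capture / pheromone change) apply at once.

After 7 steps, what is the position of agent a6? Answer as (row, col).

t=1: a0@(1,3) a1@(0,0) a2@(0,0) a3@(3,0) a4@(3,3) a5@(0,1) a6@(2,2) a7@(0,2) a8@(2,2) | pheromone: 4 2 2 0 0 0 / 0 0 0 2 0 0 / 3 0 5 0 0 0 / 2 0 0 2 0 0 / 0 0 0 0 0 0 / 0 0 0 0 0 0
t=2: a0@(2,2) a1@(0,0) a2@(0,0) a3@(2,0) a4@(2,2) a5@(0,0) a6@(2,2) a7@(0,1) a8@(2,2) | pheromone: 9 3 1 0 0 0 / 0 0 0 1 0 0 / 4 0 12 0 0 0 / 1 0 0 1 0 0 / 0 0 0 0 0 0 / 0 0 0 0 0 0
t=3: a0@(2,2) a1@(0,0) a2@(0,0) a3@(2,0) a4@(2,2) a5@(0,0) a6@(2,2) a7@(0,0) a8@(2,2) | pheromone: 16 2 0 0 0 0 / 0 0 0 0 0 0 / 5 0 19 0 0 0 / 0 0 0 0 0 0 / 0 0 0 0 0 0 / 0 0 0 0 0 0
t=4: a0@(2,2) a1@(0,0) a2@(0,0) a3@(2,0) a4@(2,2) a5@(0,0) a6@(2,2) a7@(0,0) a8@(2,2) | pheromone: 23 1 0 0 0 0 / 0 0 0 0 0 0 / 6 0 26 0 0 0 / 0 0 0 0 0 0 / 0 0 0 0 0 0 / 0 0 0 0 0 0
t=5: a0@(2,2) a1@(0,0) a2@(0,0) a3@(2,0) a4@(2,2) a5@(0,0) a6@(2,2) a7@(0,0) a8@(2,2) | pheromone: 30 0 0 0 0 0 / 0 0 0 0 0 0 / 7 0 33 0 0 0 / 0 0 0 0 0 0 / 0 0 0 0 0 0 / 0 0 0 0 0 0
t=6: a0@(2,2) a1@(0,0) a2@(0,0) a3@(2,0) a4@(2,2) a5@(0,0) a6@(2,2) a7@(0,0) a8@(2,2) | pheromone: 37 0 0 0 0 0 / 0 0 0 0 0 0 / 8 0 40 0 0 0 / 0 0 0 0 0 0 / 0 0 0 0 0 0 / 0 0 0 0 0 0
t=7: a0@(2,2) a1@(0,0) a2@(0,0) a3@(2,0) a4@(2,2) a5@(0,0) a6@(2,2) a7@(0,0) a8@(2,2) | pheromone: 44 0 0 0 0 0 / 0 0 0 0 0 0 / 9 0 47 0 0 0 / 0 0 0 0 0 0 / 0 0 0 0 0 0 / 0 0 0 0 0 0

(2, 2)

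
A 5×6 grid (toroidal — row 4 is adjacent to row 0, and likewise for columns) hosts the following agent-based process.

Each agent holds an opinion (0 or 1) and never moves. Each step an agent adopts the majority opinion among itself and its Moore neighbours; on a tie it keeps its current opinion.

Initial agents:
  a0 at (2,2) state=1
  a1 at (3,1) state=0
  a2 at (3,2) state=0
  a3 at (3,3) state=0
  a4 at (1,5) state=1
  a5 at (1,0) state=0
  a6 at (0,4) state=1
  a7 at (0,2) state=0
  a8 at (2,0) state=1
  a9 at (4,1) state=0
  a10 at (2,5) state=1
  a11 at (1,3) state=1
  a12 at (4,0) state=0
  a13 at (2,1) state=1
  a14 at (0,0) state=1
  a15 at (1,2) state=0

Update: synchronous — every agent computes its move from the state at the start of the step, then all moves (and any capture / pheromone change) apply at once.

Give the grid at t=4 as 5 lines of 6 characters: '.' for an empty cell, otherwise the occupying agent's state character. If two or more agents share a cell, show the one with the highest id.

0.0.1.
1.00.1
100..1
.000..
00....

t=1: a0@(2,2):0 a1@(3,1):0 a2@(3,2):0 a3@(3,3):0 a4@(1,5):1 a5@(1,0):1 a6@(0,4):1 a7@(0,2):0 a8@(2,0):1 a9@(4,1):0 a10@(2,5):1 a11@(1,3):1 a12@(4,0):0 a13@(2,1):0 a14@(0,0):0 a15@(1,2):1
t=2: a0@(2,2):0 a1@(3,1):0 a2@(3,2):0 a3@(3,3):0 a4@(1,5):1 a5@(1,0):1 a6@(0,4):1 a7@(0,2):0 a8@(2,0):1 a9@(4,1):0 a10@(2,5):1 a11@(1,3):1 a12@(4,0):0 a13@(2,1):0 a14@(0,0):0 a15@(1,2):0
t=3: a0@(2,2):0 a1@(3,1):0 a2@(3,2):0 a3@(3,3):0 a4@(1,5):1 a5@(1,0):1 a6@(0,4):1 a7@(0,2):0 a8@(2,0):1 a9@(4,1):0 a10@(2,5):1 a11@(1,3):0 a12@(4,0):0 a13@(2,1):0 a14@(0,0):0 a15@(1,2):0
t=4: (unchanged — steady state)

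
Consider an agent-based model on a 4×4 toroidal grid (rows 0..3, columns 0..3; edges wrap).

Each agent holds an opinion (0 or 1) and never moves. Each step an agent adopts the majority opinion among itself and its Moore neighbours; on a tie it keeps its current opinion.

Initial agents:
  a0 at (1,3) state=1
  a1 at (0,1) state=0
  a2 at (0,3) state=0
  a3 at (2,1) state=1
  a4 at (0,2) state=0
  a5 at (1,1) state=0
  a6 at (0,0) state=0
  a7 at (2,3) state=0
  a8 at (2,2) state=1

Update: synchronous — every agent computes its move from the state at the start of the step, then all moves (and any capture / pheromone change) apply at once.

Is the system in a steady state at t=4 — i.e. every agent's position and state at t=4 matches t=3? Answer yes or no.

t=1: a0@(1,3):0 a1@(0,1):0 a2@(0,3):0 a3@(2,1):1 a4@(0,2):0 a5@(1,1):0 a6@(0,0):0 a7@(2,3):1 a8@(2,2):1
t=2: (unchanged — steady state)

yes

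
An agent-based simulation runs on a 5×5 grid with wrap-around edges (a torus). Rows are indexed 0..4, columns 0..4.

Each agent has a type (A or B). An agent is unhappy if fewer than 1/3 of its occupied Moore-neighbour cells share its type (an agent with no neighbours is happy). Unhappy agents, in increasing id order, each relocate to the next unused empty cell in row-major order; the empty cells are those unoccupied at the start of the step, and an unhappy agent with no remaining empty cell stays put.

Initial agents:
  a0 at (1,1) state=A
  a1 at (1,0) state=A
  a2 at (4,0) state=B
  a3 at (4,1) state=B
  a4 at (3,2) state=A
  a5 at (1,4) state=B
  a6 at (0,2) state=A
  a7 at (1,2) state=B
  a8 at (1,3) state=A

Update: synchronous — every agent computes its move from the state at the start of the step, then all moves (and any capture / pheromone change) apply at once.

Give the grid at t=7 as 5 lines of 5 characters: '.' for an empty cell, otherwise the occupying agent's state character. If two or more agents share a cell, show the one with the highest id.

t=1: a0@(1,1):A a1@(1,0):A a2@(4,0):B a3@(4,1):B a4@(0,0):A a5@(0,1):B a6@(0,2):A a7@(0,3):B a8@(1,3):A
t=2: a0@(1,1):A a1@(1,0):A a2@(4,0):B a3@(4,1):B a4@(0,0):A a5@(0,1):B a6@(0,2):A a7@(0,4):B a8@(1,3):A
t=3: a0@(1,1):A a1@(1,0):A a2@(4,0):B a3@(4,1):B a4@(0,0):A a5@(0,1):B a6@(0,2):A a7@(0,3):B a8@(1,3):A
t=4: a0@(1,1):A a1@(1,0):A a2@(4,0):B a3@(4,1):B a4@(0,0):A a5@(0,1):B a6@(0,2):A a7@(0,4):B a8@(1,3):A
t=5: a0@(1,1):A a1@(1,0):A a2@(4,0):B a3@(4,1):B a4@(0,0):A a5@(0,1):B a6@(0,2):A a7@(0,3):B a8@(1,3):A
t=6: a0@(1,1):A a1@(1,0):A a2@(4,0):B a3@(4,1):B a4@(0,0):A a5@(0,1):B a6@(0,2):A a7@(0,4):B a8@(1,3):A
t=7: a0@(1,1):A a1@(1,0):A a2@(4,0):B a3@(4,1):B a4@(0,0):A a5@(0,1):B a6@(0,2):A a7@(0,3):B a8@(1,3):A

ABAB.
AA.A.
.....
.....
BB...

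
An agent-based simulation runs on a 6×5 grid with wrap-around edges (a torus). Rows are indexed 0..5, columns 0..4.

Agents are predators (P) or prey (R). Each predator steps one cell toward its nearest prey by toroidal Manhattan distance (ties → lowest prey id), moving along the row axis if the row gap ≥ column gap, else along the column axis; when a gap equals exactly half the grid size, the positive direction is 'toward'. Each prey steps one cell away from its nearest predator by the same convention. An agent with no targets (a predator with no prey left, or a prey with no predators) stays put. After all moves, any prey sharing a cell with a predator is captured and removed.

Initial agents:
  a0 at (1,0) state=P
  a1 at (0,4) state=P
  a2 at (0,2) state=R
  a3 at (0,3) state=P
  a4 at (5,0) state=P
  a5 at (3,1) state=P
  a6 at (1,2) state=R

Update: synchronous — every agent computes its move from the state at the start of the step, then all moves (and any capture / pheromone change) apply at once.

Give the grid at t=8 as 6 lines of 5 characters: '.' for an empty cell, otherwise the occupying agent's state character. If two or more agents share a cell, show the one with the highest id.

.P...
.P.P.
...R.
.....
.....
.R...

t=1: a0@(1,1):P a1@(0,3):P a2@(0,1):R a3@(0,2):P a4@(5,1):P a5@(2,1):P a6@(1,3):R
t=2: a0@(0,1):P a1@(1,3):P a2@(5,1):R a3@(0,1):P a4@(0,1):P a5@(1,1):P a6@(2,3):R
t=3: a0@(5,1):P a1@(2,3):P a2@(4,1):R a3@(5,1):P a4@(5,1):P a5@(0,1):P a6@(3,3):R
t=4: a0@(4,1):P a1@(3,3):P a2@(3,1):R a3@(4,1):P a4@(4,1):P a5@(5,1):P a6@(4,3):R
t=5: a0@(3,1):P a1@(4,3):P a2@(2,1):R a3@(3,1):P a4@(3,1):P a5@(4,1):P a6@(5,3):R
t=6: a0@(2,1):P a1@(5,3):P a2@(1,1):R a3@(2,1):P a4@(2,1):P a5@(3,1):P a6@(0,3):R
t=7: a0@(1,1):P a1@(0,3):P a2@(0,1):R a3@(1,1):P a4@(1,1):P a5@(2,1):P a6@(1,3):R
t=8: a0@(0,1):P a1@(1,3):P a2@(5,1):R a3@(0,1):P a4@(0,1):P a5@(1,1):P a6@(2,3):R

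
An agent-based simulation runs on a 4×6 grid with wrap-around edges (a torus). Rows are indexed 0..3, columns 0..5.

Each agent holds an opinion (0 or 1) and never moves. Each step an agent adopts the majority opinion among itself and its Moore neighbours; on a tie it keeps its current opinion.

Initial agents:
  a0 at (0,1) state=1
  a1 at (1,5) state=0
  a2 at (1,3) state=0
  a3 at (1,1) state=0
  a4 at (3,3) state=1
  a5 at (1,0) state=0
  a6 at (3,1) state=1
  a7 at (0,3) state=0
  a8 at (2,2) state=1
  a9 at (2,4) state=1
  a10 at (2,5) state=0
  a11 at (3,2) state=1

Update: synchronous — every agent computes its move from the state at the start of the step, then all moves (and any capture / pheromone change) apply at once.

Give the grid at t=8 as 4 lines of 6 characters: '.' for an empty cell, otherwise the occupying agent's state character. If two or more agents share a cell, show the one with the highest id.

.1.0..
00.0.0
..1.00
.111..

t=1: a0@(0,1):1 a1@(1,5):0 a2@(1,3):0 a3@(1,1):0 a4@(3,3):1 a5@(1,0):0 a6@(3,1):1 a7@(0,3):0 a8@(2,2):1 a9@(2,4):0 a10@(2,5):0 a11@(3,2):1
t=2: (unchanged — steady state)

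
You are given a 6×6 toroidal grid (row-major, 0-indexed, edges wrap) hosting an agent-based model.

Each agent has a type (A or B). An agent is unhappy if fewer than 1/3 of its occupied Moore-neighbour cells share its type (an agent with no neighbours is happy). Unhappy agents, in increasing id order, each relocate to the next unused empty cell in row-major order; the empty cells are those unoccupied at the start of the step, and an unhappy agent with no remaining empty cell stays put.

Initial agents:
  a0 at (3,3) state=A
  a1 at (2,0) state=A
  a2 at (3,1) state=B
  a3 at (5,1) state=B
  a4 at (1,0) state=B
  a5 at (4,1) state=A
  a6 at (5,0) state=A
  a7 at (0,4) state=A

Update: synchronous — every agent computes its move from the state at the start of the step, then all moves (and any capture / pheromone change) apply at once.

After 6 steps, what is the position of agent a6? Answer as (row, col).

(5, 0)

t=1: a0@(3,3):A a1@(0,0):A a2@(0,1):B a3@(0,2):B a4@(0,3):B a5@(4,1):A a6@(5,0):A a7@(0,4):A
t=2: a0@(3,3):A a1@(0,0):A a2@(0,1):B a3@(0,2):B a4@(0,3):B a5@(4,1):A a6@(5,0):A a7@(0,5):A
t=3: (unchanged — steady state)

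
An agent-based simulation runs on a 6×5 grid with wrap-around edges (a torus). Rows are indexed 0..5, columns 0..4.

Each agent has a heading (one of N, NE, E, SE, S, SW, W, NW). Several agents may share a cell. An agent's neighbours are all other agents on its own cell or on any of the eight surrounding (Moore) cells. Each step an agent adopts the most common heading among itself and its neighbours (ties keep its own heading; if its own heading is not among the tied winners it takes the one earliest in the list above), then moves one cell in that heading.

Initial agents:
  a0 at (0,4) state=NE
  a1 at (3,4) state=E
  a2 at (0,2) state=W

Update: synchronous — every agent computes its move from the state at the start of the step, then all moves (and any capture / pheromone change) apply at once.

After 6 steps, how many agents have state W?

t=1: a0@(5,0):NE a1@(3,0):E a2@(0,1):W
t=2: a0@(4,1):NE a1@(3,1):E a2@(0,0):W
t=3: a0@(3,2):NE a1@(3,2):E a2@(0,4):W
t=4: a0@(2,3):NE a1@(3,3):E a2@(0,3):W
t=5: a0@(1,4):NE a1@(3,4):E a2@(0,2):W
t=6: a0@(0,0):NE a1@(3,0):E a2@(0,1):W

1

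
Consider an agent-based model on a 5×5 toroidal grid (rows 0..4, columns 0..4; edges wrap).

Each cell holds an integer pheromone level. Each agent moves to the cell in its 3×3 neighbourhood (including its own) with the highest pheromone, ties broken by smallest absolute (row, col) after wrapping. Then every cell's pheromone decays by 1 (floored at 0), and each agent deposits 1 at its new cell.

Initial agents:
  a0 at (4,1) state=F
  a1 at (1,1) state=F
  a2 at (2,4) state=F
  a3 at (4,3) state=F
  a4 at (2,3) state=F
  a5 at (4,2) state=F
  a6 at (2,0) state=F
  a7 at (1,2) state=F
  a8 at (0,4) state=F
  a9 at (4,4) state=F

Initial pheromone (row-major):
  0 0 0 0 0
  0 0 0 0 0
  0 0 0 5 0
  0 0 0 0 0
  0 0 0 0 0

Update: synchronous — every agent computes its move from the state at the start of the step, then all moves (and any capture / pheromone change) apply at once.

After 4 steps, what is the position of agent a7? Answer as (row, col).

t=1: a0@(0,0) a1@(0,0) a2@(2,3) a3@(0,2) a4@(2,3) a5@(0,1) a6@(1,0) a7@(2,3) a8@(0,0) a9@(0,0) | pheromone: 4 1 1 0 0 / 1 0 0 0 0 / 0 0 0 7 0 / 0 0 0 0 0 / 0 0 0 0 0
t=2: a0@(0,0) a1@(0,0) a2@(2,3) a3@(0,1) a4@(2,3) a5@(0,0) a6@(0,0) a7@(2,3) a8@(0,0) a9@(0,0) | pheromone: 9 1 0 0 0 / 0 0 0 0 0 / 0 0 0 9 0 / 0 0 0 0 0 / 0 0 0 0 0
t=3: a0@(0,0) a1@(0,0) a2@(2,3) a3@(0,0) a4@(2,3) a5@(0,0) a6@(0,0) a7@(2,3) a8@(0,0) a9@(0,0) | pheromone: 15 0 0 0 0 / 0 0 0 0 0 / 0 0 0 11 0 / 0 0 0 0 0 / 0 0 0 0 0
t=4: a0@(0,0) a1@(0,0) a2@(2,3) a3@(0,0) a4@(2,3) a5@(0,0) a6@(0,0) a7@(2,3) a8@(0,0) a9@(0,0) | pheromone: 21 0 0 0 0 / 0 0 0 0 0 / 0 0 0 13 0 / 0 0 0 0 0 / 0 0 0 0 0

(2, 3)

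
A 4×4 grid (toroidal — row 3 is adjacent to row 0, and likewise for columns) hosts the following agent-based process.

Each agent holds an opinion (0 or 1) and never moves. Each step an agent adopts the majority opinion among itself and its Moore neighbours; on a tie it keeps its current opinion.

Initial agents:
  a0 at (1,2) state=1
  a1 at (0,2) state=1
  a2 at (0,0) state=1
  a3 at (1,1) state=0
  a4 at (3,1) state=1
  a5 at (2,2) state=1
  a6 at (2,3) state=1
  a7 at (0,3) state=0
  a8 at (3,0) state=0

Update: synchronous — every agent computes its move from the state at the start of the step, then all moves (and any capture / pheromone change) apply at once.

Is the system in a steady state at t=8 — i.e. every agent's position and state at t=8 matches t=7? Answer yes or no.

t=1: a0@(1,2):1 a1@(0,2):1 a2@(0,0):0 a3@(1,1):1 a4@(3,1):1 a5@(2,2):1 a6@(2,3):1 a7@(0,3):1 a8@(3,0):1
t=2: a0@(1,2):1 a1@(0,2):1 a2@(0,0):1 a3@(1,1):1 a4@(3,1):1 a5@(2,2):1 a6@(2,3):1 a7@(0,3):1 a8@(3,0):1
t=3: (unchanged — steady state)

yes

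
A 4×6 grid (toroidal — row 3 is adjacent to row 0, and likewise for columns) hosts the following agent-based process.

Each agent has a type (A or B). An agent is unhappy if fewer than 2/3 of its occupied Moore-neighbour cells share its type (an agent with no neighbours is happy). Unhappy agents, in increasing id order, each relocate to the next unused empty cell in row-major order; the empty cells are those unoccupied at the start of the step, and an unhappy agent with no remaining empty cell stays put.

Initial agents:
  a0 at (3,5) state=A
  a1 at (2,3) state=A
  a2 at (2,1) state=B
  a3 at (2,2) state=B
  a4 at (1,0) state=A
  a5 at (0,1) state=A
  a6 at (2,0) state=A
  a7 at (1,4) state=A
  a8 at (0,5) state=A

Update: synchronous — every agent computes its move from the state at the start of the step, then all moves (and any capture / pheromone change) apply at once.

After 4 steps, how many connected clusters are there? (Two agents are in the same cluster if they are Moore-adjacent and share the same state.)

3

t=1: a0@(3,5):A a1@(0,0):A a2@(0,2):B a3@(0,3):B a4@(1,0):A a5@(0,1):A a6@(2,0):A a7@(1,4):A a8@(0,5):A
t=2: a0@(3,5):A a1@(0,0):A a2@(0,4):B a3@(1,1):B a4@(1,0):A a5@(0,1):A a6@(2,0):A a7@(1,2):A a8@(0,5):A
t=3: a0@(3,5):A a1@(0,0):A a2@(0,2):B a3@(0,3):B a4@(1,0):A a5@(0,1):A a6@(2,0):A a7@(1,3):A a8@(0,5):A
t=4: a0@(3,5):A a1@(0,0):A a2@(0,4):B a3@(1,1):B a4@(1,0):A a5@(0,1):A a6@(2,0):A a7@(1,2):A a8@(0,5):A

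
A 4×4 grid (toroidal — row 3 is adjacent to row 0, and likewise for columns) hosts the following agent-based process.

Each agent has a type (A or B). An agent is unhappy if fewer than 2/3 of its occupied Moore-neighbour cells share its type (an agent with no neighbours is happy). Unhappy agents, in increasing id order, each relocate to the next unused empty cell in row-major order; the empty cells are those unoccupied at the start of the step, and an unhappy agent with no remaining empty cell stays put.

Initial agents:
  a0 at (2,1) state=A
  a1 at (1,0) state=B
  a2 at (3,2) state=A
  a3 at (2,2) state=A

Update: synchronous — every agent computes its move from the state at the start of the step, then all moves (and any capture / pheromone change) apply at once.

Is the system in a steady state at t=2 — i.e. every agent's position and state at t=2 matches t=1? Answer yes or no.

yes

t=1: a0@(2,1):A a1@(0,0):B a2@(3,2):A a3@(2,2):A
t=2: (unchanged — steady state)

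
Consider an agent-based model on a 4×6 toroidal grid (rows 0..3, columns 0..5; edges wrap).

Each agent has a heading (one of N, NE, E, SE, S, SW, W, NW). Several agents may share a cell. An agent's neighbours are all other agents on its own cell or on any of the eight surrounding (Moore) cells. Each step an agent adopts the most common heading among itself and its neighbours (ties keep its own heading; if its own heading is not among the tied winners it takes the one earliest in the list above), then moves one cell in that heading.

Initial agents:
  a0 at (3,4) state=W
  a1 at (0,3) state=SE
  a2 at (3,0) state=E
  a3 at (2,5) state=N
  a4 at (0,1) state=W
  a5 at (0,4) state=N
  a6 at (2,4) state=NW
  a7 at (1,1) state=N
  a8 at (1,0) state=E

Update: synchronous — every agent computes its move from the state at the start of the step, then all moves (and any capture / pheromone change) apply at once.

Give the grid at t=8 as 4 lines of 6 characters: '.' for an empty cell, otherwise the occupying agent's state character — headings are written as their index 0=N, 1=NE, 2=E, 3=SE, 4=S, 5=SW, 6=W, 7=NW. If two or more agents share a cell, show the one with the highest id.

.....0
00...0
0.....
......

t=1: a0@(2,4):N a1@(1,4):SE a2@(3,1):E a3@(2,0):E a4@(0,2):E a5@(3,4):N a6@(1,3):NW a7@(0,1):N a8@(0,0):N
t=2: a0@(1,4):N a1@(2,5):SE a2@(3,2):E a3@(2,1):E a4@(0,3):E a5@(2,4):N a6@(0,2):NW a7@(3,1):N a8@(3,0):N
t=3: a0@(0,4):N a1@(1,5):N a2@(3,3):E a3@(2,2):E a4@(0,4):E a5@(1,4):N a6@(0,3):E a7@(2,1):N a8@(2,0):N
t=4: a0@(3,4):N a1@(0,5):N a2@(3,4):E a3@(2,3):E a4@(0,5):E a5@(0,4):N a6@(0,4):E a7@(1,1):N a8@(1,0):N
t=5: a0@(3,5):E a1@(3,5):N a2@(3,5):E a3@(2,4):E a4@(3,5):N a5@(3,4):N a6@(0,5):E a7@(0,1):N a8@(0,0):N
t=6: a0@(3,0):E a1@(2,5):N a2@(3,0):E a3@(2,5):E a4@(2,5):N a5@(3,5):E a6@(3,5):N a7@(3,1):N a8@(3,0):N
t=7: a0@(2,0):N a1@(1,5):N a2@(2,0):N a3@(2,0):E a4@(1,5):N a5@(3,0):E a6@(2,5):N a7@(2,1):N a8@(2,0):N
t=8: a0@(1,0):N a1@(0,5):N a2@(1,0):N a3@(1,0):N a4@(0,5):N a5@(2,0):N a6@(1,5):N a7@(1,1):N a8@(1,0):N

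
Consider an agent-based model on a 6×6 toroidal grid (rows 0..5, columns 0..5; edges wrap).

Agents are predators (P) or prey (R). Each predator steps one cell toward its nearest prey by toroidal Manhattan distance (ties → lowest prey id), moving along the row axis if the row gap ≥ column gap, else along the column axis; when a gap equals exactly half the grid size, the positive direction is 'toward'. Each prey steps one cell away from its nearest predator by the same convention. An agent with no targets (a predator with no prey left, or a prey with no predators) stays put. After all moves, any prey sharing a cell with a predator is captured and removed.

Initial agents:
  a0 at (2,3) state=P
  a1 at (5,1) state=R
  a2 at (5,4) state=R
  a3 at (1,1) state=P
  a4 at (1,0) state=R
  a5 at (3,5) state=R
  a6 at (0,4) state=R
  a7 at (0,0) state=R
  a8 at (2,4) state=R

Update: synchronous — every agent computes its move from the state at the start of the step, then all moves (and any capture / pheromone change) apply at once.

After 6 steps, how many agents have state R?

t=1: a0@(2,4):P a1@(4,1):R a2@(4,4):R a3@(1,0):P a4@(1,5):R a5@(3,0):R a6@(5,4):R a7@(5,0):R a8@(2,5):R
t=2: a0@(2,5):P a1@(3,1):R a2@(5,4):R a3@(1,5):P a4@(1,4):R a5@(4,0):R a6@(4,4):R a7@(4,0):R a8@(2,0):R
t=3: a0@(2,0):P a1@(3,2):R a2@(4,4):R a3@(1,4):P a4@(1,3):R a5@(5,0):R a6@(5,4):R a7@(5,0):R a8@(2,1):R
t=4: a0@(2,1):P a1@(3,3):R a2@(3,4):R a3@(1,3):P a4@(1,2):R a5@(4,0):R a6@(4,4):R a7@(4,0):R a8@(2,2):R
t=5: a0@(2,2):P a1@(4,3):R a2@(4,4):R a3@(1,2):P a4@(1,1):R a5@(5,0):R a6@(3,4):R a7@(5,0):R a8@(2,3):R
t=6: a0@(2,3):P a1@(5,3):R a2@(5,4):R a3@(1,1):P a4@(1,0):R a5@(4,0):R a6@(3,5):R a7@(4,0):R a8@(2,4):R

7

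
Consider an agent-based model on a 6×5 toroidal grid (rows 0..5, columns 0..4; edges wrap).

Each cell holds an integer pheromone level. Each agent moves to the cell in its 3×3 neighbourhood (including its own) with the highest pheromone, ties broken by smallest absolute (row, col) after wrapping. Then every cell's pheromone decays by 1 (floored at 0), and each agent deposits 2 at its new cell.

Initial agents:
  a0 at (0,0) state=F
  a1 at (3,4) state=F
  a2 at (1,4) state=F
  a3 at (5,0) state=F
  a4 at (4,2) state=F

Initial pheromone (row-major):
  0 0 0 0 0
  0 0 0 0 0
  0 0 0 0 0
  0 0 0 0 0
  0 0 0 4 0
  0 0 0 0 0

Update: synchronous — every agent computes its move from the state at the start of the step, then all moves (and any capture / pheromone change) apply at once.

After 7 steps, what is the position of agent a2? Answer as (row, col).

(0, 0)

t=1: a0@(0,0) a1@(4,3) a2@(0,0) a3@(0,0) a4@(4,3) | pheromone: 6 0 0 0 0 / 0 0 0 0 0 / 0 0 0 0 0 / 0 0 0 0 0 / 0 0 0 7 0 / 0 0 0 0 0
t=2: a0@(0,0) a1@(4,3) a2@(0,0) a3@(0,0) a4@(4,3) | pheromone: 11 0 0 0 0 / 0 0 0 0 0 / 0 0 0 0 0 / 0 0 0 0 0 / 0 0 0 10 0 / 0 0 0 0 0
t=3: a0@(0,0) a1@(4,3) a2@(0,0) a3@(0,0) a4@(4,3) | pheromone: 16 0 0 0 0 / 0 0 0 0 0 / 0 0 0 0 0 / 0 0 0 0 0 / 0 0 0 13 0 / 0 0 0 0 0
t=4: a0@(0,0) a1@(4,3) a2@(0,0) a3@(0,0) a4@(4,3) | pheromone: 21 0 0 0 0 / 0 0 0 0 0 / 0 0 0 0 0 / 0 0 0 0 0 / 0 0 0 16 0 / 0 0 0 0 0
t=5: a0@(0,0) a1@(4,3) a2@(0,0) a3@(0,0) a4@(4,3) | pheromone: 26 0 0 0 0 / 0 0 0 0 0 / 0 0 0 0 0 / 0 0 0 0 0 / 0 0 0 19 0 / 0 0 0 0 0
t=6: a0@(0,0) a1@(4,3) a2@(0,0) a3@(0,0) a4@(4,3) | pheromone: 31 0 0 0 0 / 0 0 0 0 0 / 0 0 0 0 0 / 0 0 0 0 0 / 0 0 0 22 0 / 0 0 0 0 0
t=7: a0@(0,0) a1@(4,3) a2@(0,0) a3@(0,0) a4@(4,3) | pheromone: 36 0 0 0 0 / 0 0 0 0 0 / 0 0 0 0 0 / 0 0 0 0 0 / 0 0 0 25 0 / 0 0 0 0 0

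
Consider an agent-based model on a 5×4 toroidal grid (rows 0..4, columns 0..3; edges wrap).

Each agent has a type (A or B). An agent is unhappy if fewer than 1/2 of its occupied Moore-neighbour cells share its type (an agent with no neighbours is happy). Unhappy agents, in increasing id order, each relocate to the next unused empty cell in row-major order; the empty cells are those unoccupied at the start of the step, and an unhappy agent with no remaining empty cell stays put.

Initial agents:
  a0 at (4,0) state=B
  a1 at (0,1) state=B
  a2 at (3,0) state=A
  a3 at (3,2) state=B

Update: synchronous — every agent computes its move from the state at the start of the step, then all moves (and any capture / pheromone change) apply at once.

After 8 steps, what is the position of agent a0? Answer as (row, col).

t=1: a0@(4,0):B a1@(0,1):B a2@(0,0):A a3@(3,2):B
t=2: a0@(4,0):B a1@(0,1):B a2@(0,2):A a3@(3,2):B
t=3: a0@(4,0):B a1@(0,1):B a2@(0,0):A a3@(3,2):B
t=4: a0@(4,0):B a1@(0,1):B a2@(0,2):A a3@(3,2):B
t=5: a0@(4,0):B a1@(0,1):B a2@(0,0):A a3@(3,2):B
t=6: a0@(4,0):B a1@(0,1):B a2@(0,2):A a3@(3,2):B
t=7: a0@(4,0):B a1@(0,1):B a2@(0,0):A a3@(3,2):B
t=8: a0@(4,0):B a1@(0,1):B a2@(0,2):A a3@(3,2):B

(4, 0)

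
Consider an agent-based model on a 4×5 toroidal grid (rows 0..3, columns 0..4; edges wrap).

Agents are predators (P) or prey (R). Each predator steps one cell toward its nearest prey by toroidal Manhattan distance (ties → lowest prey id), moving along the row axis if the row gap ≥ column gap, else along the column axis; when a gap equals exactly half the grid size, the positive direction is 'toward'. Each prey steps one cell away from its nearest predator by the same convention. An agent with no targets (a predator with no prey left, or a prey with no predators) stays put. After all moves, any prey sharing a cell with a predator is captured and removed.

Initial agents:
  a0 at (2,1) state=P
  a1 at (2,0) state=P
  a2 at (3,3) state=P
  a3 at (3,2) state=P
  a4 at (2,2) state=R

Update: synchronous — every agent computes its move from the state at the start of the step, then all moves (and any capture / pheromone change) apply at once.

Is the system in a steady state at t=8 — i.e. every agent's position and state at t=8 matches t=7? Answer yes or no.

yes

t=1: a0@(2,2):P a1@(2,1):P a2@(2,3):P a3@(2,2):P
t=2: (unchanged — steady state)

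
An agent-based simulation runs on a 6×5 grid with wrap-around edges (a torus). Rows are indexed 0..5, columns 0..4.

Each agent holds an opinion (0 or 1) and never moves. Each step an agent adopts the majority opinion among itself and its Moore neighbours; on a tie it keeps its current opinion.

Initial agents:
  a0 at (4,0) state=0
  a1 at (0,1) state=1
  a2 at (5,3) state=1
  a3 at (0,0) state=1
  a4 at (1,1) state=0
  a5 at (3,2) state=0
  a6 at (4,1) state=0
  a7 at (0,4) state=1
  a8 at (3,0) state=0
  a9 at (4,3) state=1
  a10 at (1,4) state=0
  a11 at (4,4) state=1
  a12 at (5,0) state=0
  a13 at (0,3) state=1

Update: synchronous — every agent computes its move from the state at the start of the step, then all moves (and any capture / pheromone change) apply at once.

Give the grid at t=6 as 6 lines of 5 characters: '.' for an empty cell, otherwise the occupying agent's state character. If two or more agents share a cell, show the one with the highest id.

11.11
.1..1
.....
0.0..
00.11
1..1.

t=1: a0@(4,0):0 a1@(0,1):1 a2@(5,3):1 a3@(0,0):1 a4@(1,1):1 a5@(3,2):0 a6@(4,1):0 a7@(0,4):1 a8@(3,0):0 a9@(4,3):1 a10@(1,4):1 a11@(4,4):1 a12@(5,0):1 a13@(0,3):1
t=2: (unchanged — steady state)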